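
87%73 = 14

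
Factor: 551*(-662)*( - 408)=148822896 = 2^4*3^1*17^1*19^1 * 29^1* 331^1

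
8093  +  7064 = 15157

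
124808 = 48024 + 76784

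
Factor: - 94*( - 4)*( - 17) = -2^3*17^1*47^1 = - 6392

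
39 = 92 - 53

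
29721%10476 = 8769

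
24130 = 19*1270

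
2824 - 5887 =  - 3063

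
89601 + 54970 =144571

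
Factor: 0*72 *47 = 0 = 0^1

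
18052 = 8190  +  9862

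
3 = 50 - 47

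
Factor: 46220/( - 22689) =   -  2^2*3^(-2)*5^1 *2311^1*2521^( - 1 ) 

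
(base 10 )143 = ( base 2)10001111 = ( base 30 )4n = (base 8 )217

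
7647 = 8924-1277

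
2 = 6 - 4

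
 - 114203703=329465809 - 443669512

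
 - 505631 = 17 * ( - 29743 ) 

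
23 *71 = 1633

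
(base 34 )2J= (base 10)87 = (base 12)73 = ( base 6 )223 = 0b1010111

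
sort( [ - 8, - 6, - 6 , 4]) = [ - 8,- 6, - 6, 4]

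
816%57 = 18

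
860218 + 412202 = 1272420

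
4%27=4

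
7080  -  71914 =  -64834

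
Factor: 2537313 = 3^1 * 845771^1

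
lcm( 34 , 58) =986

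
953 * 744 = 709032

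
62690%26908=8874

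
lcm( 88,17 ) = 1496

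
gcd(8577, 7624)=953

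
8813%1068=269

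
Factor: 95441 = 95441^1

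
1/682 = 1/682 = 0.00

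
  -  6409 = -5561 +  - 848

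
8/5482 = 4/2741 =0.00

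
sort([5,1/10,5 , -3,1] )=[ - 3, 1/10, 1,5, 5 ] 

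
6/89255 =6/89255 = 0.00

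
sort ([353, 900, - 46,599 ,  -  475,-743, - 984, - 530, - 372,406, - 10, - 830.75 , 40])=[ - 984 , - 830.75, - 743 , - 530,-475, -372, - 46, - 10, 40 , 353 , 406,599 , 900 ] 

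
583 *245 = 142835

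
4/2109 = 4/2109=0.00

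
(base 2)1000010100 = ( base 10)532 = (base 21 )147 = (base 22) 124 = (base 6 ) 2244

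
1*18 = 18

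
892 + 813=1705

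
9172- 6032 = 3140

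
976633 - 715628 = 261005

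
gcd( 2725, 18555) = 5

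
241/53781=241/53781 = 0.00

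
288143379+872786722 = 1160930101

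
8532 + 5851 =14383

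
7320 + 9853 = 17173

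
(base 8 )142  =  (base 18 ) 58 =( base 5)343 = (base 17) 5d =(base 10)98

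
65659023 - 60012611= 5646412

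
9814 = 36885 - 27071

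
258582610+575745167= 834327777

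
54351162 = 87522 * 621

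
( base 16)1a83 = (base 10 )6787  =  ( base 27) 98A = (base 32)6K3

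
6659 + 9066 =15725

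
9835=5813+4022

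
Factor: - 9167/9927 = -3^(  -  2)*89^1*103^1  *1103^(-1 )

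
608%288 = 32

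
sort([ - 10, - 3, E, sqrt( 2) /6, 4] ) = [ - 10, - 3, sqrt(2)/6 , E, 4]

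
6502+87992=94494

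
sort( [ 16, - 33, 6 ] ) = [-33, 6,16 ] 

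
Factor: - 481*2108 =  - 2^2*13^1*17^1 * 31^1 * 37^1 = - 1013948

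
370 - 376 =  - 6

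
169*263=44447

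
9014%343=96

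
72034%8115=7114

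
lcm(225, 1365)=20475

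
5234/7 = 5234/7 = 747.71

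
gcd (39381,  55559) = 1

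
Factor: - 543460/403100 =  - 5^( - 1)* 139^(-1)*937^1 = - 937/695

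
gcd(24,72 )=24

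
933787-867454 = 66333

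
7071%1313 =506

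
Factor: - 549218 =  - 2^1* 274609^1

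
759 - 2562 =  - 1803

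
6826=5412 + 1414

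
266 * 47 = 12502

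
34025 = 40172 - 6147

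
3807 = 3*1269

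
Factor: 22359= 3^1*29^1*257^1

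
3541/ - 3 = -3541/3= -1180.33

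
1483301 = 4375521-2892220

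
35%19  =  16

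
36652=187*196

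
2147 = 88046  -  85899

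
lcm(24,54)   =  216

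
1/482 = 1/482 = 0.00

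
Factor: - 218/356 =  - 2^ (-1)*89^( - 1)*109^1 = - 109/178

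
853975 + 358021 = 1211996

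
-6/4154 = -3/2077= - 0.00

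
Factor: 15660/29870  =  2^1*3^3*103^ ( - 1) = 54/103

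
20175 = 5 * 4035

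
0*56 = 0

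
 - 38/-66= 19/33 = 0.58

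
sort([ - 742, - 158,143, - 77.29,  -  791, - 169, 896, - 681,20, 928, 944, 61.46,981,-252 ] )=[ - 791 , - 742,- 681, - 252, - 169,-158 , - 77.29, 20,  61.46, 143,  896,928, 944, 981]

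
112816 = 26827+85989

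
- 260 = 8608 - 8868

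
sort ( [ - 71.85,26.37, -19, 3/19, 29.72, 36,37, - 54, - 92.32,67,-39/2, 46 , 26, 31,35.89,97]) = [ - 92.32 ,-71.85,-54, - 39/2, -19, 3/19, 26 , 26.37, 29.72,31, 35.89, 36, 37,46, 67, 97]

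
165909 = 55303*3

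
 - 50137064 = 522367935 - 572504999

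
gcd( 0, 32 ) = 32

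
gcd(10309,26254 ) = 1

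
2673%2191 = 482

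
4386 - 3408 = 978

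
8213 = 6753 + 1460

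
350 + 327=677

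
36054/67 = 538 + 8/67 = 538.12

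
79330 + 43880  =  123210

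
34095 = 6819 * 5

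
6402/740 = 8 + 241/370 = 8.65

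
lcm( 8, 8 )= 8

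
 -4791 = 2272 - 7063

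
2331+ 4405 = 6736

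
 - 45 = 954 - 999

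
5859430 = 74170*79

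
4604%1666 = 1272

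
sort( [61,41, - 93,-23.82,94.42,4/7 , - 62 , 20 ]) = [-93,-62, - 23.82, 4/7,20, 41 , 61, 94.42]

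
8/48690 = 4/24345 = 0.00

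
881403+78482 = 959885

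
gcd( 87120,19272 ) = 264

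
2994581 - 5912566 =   -  2917985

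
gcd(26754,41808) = 78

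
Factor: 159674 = 2^1*29^1*2753^1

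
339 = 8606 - 8267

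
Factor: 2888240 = 2^4*5^1*79^1*457^1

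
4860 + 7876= 12736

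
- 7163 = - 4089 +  - 3074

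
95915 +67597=163512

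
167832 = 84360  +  83472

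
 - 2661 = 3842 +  - 6503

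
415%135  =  10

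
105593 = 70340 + 35253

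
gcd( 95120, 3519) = 1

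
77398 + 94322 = 171720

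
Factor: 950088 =2^3 * 3^1*31^1*1277^1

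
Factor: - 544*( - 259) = 2^5* 7^1*17^1*37^1 = 140896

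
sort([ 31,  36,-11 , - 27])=[ - 27, - 11, 31,36]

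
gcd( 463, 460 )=1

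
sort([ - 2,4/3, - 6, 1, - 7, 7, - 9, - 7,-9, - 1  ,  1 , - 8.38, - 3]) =[ - 9, - 9, - 8.38, - 7, - 7, - 6,  -  3, - 2, - 1,  1, 1, 4/3, 7 ]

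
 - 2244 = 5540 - 7784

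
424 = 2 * 212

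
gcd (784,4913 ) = 1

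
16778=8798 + 7980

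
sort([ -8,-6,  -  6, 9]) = [ - 8, - 6, - 6, 9]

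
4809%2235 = 339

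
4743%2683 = 2060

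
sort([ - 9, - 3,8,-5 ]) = [ - 9,-5,-3,8 ]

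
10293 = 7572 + 2721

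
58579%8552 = 7267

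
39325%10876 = 6697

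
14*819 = 11466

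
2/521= 2/521  =  0.00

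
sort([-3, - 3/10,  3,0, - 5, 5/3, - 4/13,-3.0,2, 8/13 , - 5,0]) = [ - 5,  -  5,-3, - 3.0,-4/13,-3/10,0, 0, 8/13,  5/3, 2,3]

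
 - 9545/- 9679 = 9545/9679=0.99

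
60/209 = 60/209  =  0.29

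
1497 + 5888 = 7385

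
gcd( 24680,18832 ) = 8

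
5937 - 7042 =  - 1105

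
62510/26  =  31255/13 = 2404.23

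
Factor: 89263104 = 2^10*3^1*7^2*593^1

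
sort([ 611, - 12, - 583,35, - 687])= [ - 687, - 583, - 12, 35, 611]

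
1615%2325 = 1615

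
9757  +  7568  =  17325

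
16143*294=4746042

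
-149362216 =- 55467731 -93894485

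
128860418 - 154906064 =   -  26045646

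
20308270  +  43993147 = 64301417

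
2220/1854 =370/309 = 1.20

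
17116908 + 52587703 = 69704611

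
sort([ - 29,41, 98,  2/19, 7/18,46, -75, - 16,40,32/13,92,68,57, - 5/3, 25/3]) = [ - 75, - 29,- 16,-5/3,2/19,7/18, 32/13,25/3, 40, 41 , 46 , 57, 68,92,98 ] 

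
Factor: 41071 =67^1*613^1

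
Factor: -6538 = - 2^1*7^1* 467^1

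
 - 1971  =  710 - 2681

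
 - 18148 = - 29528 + 11380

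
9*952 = 8568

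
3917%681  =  512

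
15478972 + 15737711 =31216683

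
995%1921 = 995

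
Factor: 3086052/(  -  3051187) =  - 2^2 * 3^1*89^ (-1)*34283^ (-1)*257171^1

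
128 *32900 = 4211200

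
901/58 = 901/58 = 15.53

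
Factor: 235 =5^1*47^1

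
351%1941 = 351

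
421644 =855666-434022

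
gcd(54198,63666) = 18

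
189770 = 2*94885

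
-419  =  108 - 527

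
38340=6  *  6390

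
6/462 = 1/77 = 0.01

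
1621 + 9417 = 11038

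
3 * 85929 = 257787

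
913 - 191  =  722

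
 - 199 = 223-422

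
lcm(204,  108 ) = 1836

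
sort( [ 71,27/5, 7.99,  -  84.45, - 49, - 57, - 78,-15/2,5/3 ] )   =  [-84.45, -78, - 57,-49 , - 15/2, 5/3, 27/5, 7.99,71]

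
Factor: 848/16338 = 424/8169 = 2^3*3^( - 1 )*7^( - 1 )*53^1*389^(- 1 ) 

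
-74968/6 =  - 37484/3 = -12494.67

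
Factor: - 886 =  - 2^1*443^1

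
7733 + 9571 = 17304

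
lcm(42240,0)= 0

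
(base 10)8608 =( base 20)11a8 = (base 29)A6O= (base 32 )8d0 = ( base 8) 20640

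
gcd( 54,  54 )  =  54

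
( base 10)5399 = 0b1010100010111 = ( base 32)58n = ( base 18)GBH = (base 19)ei3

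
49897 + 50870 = 100767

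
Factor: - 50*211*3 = - 31650 = - 2^1*3^1*5^2*211^1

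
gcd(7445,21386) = 1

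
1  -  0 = 1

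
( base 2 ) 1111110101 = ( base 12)705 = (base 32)VL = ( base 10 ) 1013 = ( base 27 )1ae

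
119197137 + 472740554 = 591937691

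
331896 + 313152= 645048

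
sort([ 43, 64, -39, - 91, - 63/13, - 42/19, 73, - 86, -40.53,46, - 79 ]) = [ - 91, - 86,- 79,-40.53,  -  39, - 63/13, - 42/19, 43 , 46, 64,  73]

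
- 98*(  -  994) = 97412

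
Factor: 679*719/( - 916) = -2^( - 2)*7^1*97^1*229^(  -  1 )*719^1 = - 488201/916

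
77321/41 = 1885 + 36/41 = 1885.88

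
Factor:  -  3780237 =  - 3^1*29^1*43451^1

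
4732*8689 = 41116348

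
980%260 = 200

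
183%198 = 183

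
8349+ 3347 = 11696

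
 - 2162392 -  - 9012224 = 6849832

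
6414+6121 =12535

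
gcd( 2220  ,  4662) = 222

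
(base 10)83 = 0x53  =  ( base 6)215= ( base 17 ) 4f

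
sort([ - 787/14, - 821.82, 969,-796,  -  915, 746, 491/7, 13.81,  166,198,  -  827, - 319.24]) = [ -915,  -  827, - 821.82, - 796, - 319.24,  -  787/14,  13.81,491/7,166,198,746,969]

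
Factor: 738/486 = 41/27= 3^ ( - 3 )*41^1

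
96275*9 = 866475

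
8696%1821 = 1412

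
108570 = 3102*35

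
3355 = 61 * 55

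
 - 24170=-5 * 4834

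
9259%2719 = 1102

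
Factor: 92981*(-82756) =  - 7694735636 = - 2^2*7^1*17^1 *37^1*359^1*1217^1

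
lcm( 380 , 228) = 1140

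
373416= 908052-534636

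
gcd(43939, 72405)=1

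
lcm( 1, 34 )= 34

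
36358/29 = 1253+21/29 = 1253.72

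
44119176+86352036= 130471212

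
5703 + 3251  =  8954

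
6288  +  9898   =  16186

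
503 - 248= 255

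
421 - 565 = -144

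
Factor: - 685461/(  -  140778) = 228487/46926 = 2^( - 1)*3^( - 3 )*7^2*11^(-1 )*79^(  -  1 ) * 4663^1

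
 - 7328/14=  -3664/7  =  - 523.43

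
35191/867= 40 + 511/867= 40.59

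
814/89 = 9 + 13/89 = 9.15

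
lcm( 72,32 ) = 288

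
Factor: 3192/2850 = 28/25= 2^2*5^( - 2 )*7^1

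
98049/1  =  98049 = 98049.00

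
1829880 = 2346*780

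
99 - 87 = 12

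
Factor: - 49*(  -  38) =2^1 *7^2*19^1 = 1862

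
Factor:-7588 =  - 2^2*7^1*271^1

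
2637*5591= 14743467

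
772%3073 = 772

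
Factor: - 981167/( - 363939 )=3^( - 1)*11^1*191^1 * 467^1 * 121313^( - 1)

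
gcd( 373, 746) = 373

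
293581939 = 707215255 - 413633316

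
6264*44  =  275616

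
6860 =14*490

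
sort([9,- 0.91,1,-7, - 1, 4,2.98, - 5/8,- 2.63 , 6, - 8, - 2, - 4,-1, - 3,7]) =[-8 , - 7, - 4 ,-3,- 2.63,-2, - 1,-1 , - 0.91, - 5/8,1, 2.98,4, 6,7 , 9] 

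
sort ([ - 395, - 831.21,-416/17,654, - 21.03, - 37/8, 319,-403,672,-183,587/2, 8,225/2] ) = [ - 831.21,-403,-395, - 183, - 416/17, - 21.03, - 37/8,8,225/2 , 587/2,319 , 654, 672]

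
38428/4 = 9607  =  9607.00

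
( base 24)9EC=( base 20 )DGC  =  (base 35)4I2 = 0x159C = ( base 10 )5532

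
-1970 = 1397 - 3367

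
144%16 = 0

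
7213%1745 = 233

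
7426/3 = 7426/3 = 2475.33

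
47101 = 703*67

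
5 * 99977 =499885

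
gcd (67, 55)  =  1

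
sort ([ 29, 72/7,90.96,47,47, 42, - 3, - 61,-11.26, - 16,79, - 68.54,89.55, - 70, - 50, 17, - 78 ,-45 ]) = [ - 78, - 70,  -  68.54 , - 61, - 50, - 45, - 16,-11.26, - 3,72/7, 17, 29, 42, 47 , 47, 79, 89.55,90.96]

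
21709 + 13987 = 35696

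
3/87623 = 3/87623 =0.00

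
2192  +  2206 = 4398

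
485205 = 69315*7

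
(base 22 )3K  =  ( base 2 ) 1010110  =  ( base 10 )86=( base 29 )2S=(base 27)35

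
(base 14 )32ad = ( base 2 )10001001001001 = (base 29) ACJ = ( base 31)944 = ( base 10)8777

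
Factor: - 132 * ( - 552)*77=5610528=2^5 * 3^2 * 7^1*11^2*23^1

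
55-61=  -  6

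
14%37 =14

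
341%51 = 35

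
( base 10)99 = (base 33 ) 30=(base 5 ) 344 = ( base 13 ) 78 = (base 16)63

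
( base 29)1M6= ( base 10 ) 1485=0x5CD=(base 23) 2id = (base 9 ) 2030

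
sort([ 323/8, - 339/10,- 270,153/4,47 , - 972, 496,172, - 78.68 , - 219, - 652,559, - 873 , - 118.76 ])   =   [ - 972,-873,-652 ,- 270, - 219, - 118.76, - 78.68, - 339/10,153/4 , 323/8,47, 172, 496,559] 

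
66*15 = 990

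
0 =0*8405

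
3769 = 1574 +2195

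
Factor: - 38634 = - 2^1*3^1*47^1*137^1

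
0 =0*83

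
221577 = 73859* 3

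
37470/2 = 18735 = 18735.00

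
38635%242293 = 38635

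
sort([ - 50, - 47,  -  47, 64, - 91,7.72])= [ - 91, - 50,  -  47, - 47,7.72,64 ]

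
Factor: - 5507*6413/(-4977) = 35316391/4977 = 3^(-2) * 7^(-1 )* 11^2*53^1*79^(  -  1)*5507^1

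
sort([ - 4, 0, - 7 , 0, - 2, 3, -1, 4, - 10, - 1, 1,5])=[ - 10,-7, - 4, - 2,-1, - 1, 0, 0,  1,3, 4,  5 ] 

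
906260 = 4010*226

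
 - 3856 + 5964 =2108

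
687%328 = 31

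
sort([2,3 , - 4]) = [-4, 2, 3]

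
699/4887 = 233/1629 = 0.14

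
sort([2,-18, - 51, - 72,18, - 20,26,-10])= [ - 72, - 51,  -  20, -18, - 10 , 2,18  ,  26]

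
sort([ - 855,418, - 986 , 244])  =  [  -  986, - 855, 244, 418]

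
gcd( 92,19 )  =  1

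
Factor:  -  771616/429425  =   - 2^5*5^( - 2)*89^( - 1)*193^( - 1 )*24113^1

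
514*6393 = 3286002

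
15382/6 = 2563 + 2/3 = 2563.67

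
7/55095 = 7/55095 = 0.00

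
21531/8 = 21531/8 = 2691.38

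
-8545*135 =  - 1153575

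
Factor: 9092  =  2^2*2273^1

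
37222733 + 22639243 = 59861976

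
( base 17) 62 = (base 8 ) 150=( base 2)1101000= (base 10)104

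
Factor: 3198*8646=2^2 * 3^2 * 11^1*13^1*41^1*131^1  =  27649908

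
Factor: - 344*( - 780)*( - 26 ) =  - 6976320 = - 2^6*3^1*5^1*13^2 *43^1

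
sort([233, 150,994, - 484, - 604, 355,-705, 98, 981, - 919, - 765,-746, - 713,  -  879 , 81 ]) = [ - 919 , - 879, - 765, - 746, - 713,-705,  -  604,-484, 81, 98, 150,233, 355 , 981,994] 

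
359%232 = 127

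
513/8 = 64  +  1/8= 64.12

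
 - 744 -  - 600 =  - 144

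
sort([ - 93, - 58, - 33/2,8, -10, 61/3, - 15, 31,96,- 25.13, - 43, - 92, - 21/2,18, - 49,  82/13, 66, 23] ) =[  -  93, - 92, - 58, - 49, - 43 , - 25.13, - 33/2 , - 15, - 21/2  , - 10, 82/13, 8, 18,61/3,23,31 , 66, 96]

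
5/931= 5/931  =  0.01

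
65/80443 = 65/80443 =0.00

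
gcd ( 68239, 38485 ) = 1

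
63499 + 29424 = 92923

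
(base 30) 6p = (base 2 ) 11001101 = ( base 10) 205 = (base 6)541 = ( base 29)72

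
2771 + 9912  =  12683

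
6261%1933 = 462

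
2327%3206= 2327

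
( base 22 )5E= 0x7C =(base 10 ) 124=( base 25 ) 4o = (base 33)3p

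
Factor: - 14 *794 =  - 11116 = - 2^2*7^1 * 397^1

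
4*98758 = 395032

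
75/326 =75/326 = 0.23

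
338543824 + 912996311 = 1251540135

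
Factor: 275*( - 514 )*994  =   - 140501900=-2^2*5^2*7^1*11^1 * 71^1*257^1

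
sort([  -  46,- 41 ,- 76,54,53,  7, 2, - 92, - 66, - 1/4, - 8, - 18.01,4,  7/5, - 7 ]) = [-92, - 76, - 66, - 46, - 41,- 18.01, - 8,  -  7,-1/4, 7/5, 2, 4, 7, 53 , 54]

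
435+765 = 1200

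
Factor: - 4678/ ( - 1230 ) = 2339/615 = 3^( - 1)*5^ (- 1 )*41^ (  -  1)*2339^1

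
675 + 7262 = 7937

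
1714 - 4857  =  -3143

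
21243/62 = 21243/62 = 342.63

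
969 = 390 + 579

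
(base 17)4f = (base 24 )3B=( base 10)83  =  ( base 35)2d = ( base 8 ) 123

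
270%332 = 270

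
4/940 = 1/235= 0.00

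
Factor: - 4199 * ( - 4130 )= 17341870 = 2^1*5^1*7^1*13^1*17^1*19^1*59^1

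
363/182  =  1 + 181/182 = 1.99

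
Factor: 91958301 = 3^3*23^1*373^1*397^1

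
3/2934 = 1/978= 0.00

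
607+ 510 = 1117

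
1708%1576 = 132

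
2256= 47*48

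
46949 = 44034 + 2915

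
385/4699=385/4699 = 0.08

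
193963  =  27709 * 7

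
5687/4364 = 1 + 1323/4364 = 1.30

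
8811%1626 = 681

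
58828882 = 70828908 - 12000026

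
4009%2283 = 1726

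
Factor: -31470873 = -3^1 * 7^1 * 433^1*3461^1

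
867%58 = 55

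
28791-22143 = 6648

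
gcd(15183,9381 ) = 3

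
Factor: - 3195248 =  - 2^4*7^1 *47^1*607^1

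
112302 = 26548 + 85754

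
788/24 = 197/6 = 32.83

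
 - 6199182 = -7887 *786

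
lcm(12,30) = 60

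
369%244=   125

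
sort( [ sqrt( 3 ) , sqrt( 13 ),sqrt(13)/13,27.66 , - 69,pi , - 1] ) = [ - 69,-1 , sqrt(13)/13,sqrt( 3),pi , sqrt( 13 ),27.66]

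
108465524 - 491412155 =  - 382946631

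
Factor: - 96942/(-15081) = 2^1*11^ ( - 1 )*107^1 *151^1*457^( - 1) = 32314/5027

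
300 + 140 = 440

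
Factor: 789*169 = 133341 = 3^1*13^2 *263^1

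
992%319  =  35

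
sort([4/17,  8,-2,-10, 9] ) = [ - 10,-2,  4/17,  8,9] 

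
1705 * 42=71610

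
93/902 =93/902 = 0.10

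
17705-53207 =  - 35502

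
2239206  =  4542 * 493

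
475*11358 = 5395050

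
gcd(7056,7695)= 9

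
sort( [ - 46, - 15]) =[ -46,-15]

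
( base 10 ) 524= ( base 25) KO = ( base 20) 164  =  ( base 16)20C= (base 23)MI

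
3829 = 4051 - 222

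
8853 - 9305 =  -452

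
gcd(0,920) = 920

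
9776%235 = 141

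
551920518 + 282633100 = 834553618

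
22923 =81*283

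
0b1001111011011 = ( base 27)6Q7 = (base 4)1033123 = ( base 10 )5083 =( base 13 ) 2410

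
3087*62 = 191394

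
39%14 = 11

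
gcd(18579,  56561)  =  1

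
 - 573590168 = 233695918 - 807286086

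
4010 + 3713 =7723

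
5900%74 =54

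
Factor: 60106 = 2^1 *41^1 * 733^1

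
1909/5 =1909/5 = 381.80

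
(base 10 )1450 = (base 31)1fo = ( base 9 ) 1881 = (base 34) 18M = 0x5AA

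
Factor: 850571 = 850571^1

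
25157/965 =25157/965 = 26.07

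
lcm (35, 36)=1260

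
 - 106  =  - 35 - 71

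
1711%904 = 807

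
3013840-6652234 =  - 3638394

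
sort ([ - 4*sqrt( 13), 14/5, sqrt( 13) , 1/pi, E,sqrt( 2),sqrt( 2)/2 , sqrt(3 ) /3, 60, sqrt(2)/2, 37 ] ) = [  -  4*sqrt( 13), 1/pi , sqrt( 3) /3,sqrt ( 2 ) /2, sqrt( 2 ) /2, sqrt(2), E, 14/5, sqrt( 13), 37,60 ] 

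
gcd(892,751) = 1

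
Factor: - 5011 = - 5011^1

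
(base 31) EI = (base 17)19a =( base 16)1C4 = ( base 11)381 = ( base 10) 452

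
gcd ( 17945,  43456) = 97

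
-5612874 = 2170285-7783159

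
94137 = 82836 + 11301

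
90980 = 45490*2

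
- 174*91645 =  - 15946230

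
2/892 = 1/446 =0.00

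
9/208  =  9/208 = 0.04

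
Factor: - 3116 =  - 2^2*19^1*41^1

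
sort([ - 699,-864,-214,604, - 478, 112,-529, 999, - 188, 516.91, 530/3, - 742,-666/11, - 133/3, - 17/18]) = [ - 864, - 742 , - 699,- 529,-478, -214, - 188, - 666/11, - 133/3, - 17/18 , 112, 530/3, 516.91,604, 999]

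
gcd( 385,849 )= 1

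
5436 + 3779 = 9215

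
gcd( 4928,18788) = 308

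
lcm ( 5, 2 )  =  10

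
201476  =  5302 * 38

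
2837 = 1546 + 1291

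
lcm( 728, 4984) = 64792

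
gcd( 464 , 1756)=4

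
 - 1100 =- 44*25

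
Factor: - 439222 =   -  2^1 * 7^1*137^1*229^1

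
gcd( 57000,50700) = 300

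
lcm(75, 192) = 4800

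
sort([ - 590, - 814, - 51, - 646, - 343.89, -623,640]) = [ - 814, - 646, - 623 , - 590, - 343.89,  -  51, 640]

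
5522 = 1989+3533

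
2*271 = 542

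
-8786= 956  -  9742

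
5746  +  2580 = 8326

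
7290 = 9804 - 2514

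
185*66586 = 12318410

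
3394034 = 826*4109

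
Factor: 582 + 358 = 940 = 2^2*5^1 *47^1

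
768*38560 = 29614080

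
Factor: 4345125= 3^1*5^3 * 11587^1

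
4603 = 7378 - 2775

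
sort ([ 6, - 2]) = [ - 2,6 ] 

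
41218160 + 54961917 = 96180077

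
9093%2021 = 1009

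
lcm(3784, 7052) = 155144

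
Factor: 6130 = 2^1*5^1  *  613^1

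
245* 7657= 1875965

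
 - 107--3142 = 3035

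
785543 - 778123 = 7420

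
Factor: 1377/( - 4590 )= - 3/10 = - 2^ ( - 1) * 3^1 *5^( - 1) 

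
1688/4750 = 844/2375 = 0.36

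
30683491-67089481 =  - 36405990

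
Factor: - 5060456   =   - 2^3*632557^1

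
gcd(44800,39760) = 560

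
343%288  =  55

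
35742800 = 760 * 47030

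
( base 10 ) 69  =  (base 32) 25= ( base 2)1000101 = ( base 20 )39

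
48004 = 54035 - 6031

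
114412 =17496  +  96916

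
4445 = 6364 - 1919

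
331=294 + 37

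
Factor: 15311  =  61^1*251^1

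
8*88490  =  707920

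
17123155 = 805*21271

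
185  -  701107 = -700922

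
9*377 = 3393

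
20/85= 4/17 = 0.24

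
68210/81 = 842+ 8/81 =842.10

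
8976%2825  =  501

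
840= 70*12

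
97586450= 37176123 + 60410327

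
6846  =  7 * 978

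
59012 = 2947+56065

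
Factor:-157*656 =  - 2^4*41^1*157^1 = - 102992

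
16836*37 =622932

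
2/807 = 2/807 = 0.00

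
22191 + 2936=25127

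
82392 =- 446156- - 528548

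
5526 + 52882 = 58408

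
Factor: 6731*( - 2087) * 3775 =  - 53029678675 = - 5^2*53^1*127^1 * 151^1*2087^1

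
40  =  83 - 43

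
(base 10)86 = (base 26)38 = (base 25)3b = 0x56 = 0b1010110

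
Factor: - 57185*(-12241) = 700001585 =5^1*11437^1*12241^1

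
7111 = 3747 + 3364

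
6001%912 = 529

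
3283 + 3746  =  7029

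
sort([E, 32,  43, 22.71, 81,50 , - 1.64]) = [ - 1.64, E, 22.71,  32, 43, 50, 81]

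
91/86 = 1 + 5/86  =  1.06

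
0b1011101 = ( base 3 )10110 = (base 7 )162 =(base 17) 58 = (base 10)93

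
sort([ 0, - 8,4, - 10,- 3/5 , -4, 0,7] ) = [ - 10,  -  8, - 4,-3/5,0,0,4,7] 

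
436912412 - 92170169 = 344742243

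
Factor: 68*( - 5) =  - 2^2*5^1*17^1 =-340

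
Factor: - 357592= - 2^3*44699^1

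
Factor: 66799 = 67^1*997^1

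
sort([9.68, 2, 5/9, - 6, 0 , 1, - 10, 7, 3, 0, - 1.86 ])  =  [ - 10,- 6,-1.86, 0,0,5/9, 1,2, 3, 7,9.68 ]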